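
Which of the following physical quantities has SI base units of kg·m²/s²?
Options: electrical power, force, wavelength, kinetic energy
Checking the SI base units of each option:
  electrical power (P = IV): kg·m²/s³  ✗
  force (F = ma): kg·m/s²  ✗
  wavelength (λ = v/f): m  ✗
  kinetic energy (E = ½mv²): kg·m²/s²  ✓ matches

Only kinetic energy has units kg·m²/s².

Answer: kinetic energy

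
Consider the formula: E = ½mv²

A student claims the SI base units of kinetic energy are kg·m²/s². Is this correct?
Units of each symbol in E = ½mv²:
  m (mass): kg
  v (speed): m/s  → to the power 2, contributes m²/s²
  The factor ½ is dimensionless.

Multiplying the contributions: [kg] · [m²/s²]
Adding exponents of each base unit: kg: 1, m: 2, s: -2
SI base units of kinetic energy: kg·m²/s²

The claimed units kg·m²/s² match the derived units, so the claim is correct.

Answer: Yes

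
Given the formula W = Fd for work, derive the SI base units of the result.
Units of each symbol in W = Fd:
  F (force): kg·m/s²
  d (displacement): m

Multiplying the contributions: [kg·m/s²] · [m]
Adding exponents of each base unit: kg: 1, m: 2, s: -2
SI base units of work: kg·m²/s²

Answer: kg·m²/s²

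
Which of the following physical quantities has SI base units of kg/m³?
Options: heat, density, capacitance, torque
Checking the SI base units of each option:
  heat (Q = mcΔT): kg·m²/s²  ✗
  density (ρ = m/V): kg/m³  ✓ matches
  capacitance (C = Q/V): s⁴·A²/(kg·m²)  ✗
  torque (τ = Fr): kg·m²/s²  ✗

Only density has units kg/m³.

Answer: density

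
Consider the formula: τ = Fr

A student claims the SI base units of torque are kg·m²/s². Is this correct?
Units of each symbol in τ = Fr:
  F (force): kg·m/s²
  r (lever arm): m

Multiplying the contributions: [kg·m/s²] · [m]
Adding exponents of each base unit: kg: 1, m: 2, s: -2
SI base units of torque: kg·m²/s²

The claimed units kg·m²/s² match the derived units, so the claim is correct.

Answer: Yes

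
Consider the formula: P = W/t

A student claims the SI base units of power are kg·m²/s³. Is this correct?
Units of each symbol in P = W/t:
  W (work): kg·m²/s²
  t (time): s  → in the denominator, contributes 1/s

Multiplying the contributions: [kg·m²/s²] · [1/s]
Adding exponents of each base unit: kg: 1, m: 2, s: -3
SI base units of power: kg·m²/s³

The claimed units kg·m²/s³ match the derived units, so the claim is correct.

Answer: Yes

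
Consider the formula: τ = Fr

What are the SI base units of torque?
Units of each symbol in τ = Fr:
  F (force): kg·m/s²
  r (lever arm): m

Multiplying the contributions: [kg·m/s²] · [m]
Adding exponents of each base unit: kg: 1, m: 2, s: -2
SI base units of torque: kg·m²/s²

Answer: kg·m²/s²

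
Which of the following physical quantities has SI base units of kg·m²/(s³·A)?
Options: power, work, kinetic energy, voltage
Checking the SI base units of each option:
  power (P = W/t): kg·m²/s³  ✗
  work (W = Fd): kg·m²/s²  ✗
  kinetic energy (E = ½mv²): kg·m²/s²  ✗
  voltage (V = IR): kg·m²/(s³·A)  ✓ matches

Only voltage has units kg·m²/(s³·A).

Answer: voltage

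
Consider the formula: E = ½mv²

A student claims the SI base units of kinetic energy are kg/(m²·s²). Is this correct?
Units of each symbol in E = ½mv²:
  m (mass): kg
  v (speed): m/s  → to the power 2, contributes m²/s²
  The factor ½ is dimensionless.

Multiplying the contributions: [kg] · [m²/s²]
Adding exponents of each base unit: kg: 1, m: 2, s: -2
SI base units of kinetic energy: kg·m²/s²

The claimed units kg/(m²·s²) (exponents kg: 1, m: -2, s: -2) do not match the derived units kg·m²/s² (exponents kg: 1, m: 2, s: -2), so the claim is incorrect.

Answer: No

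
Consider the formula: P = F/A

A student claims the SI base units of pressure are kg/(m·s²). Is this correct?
Units of each symbol in P = F/A:
  F (force): kg·m/s²
  A (area): m²  → in the denominator, contributes 1/m²

Multiplying the contributions: [kg·m/s²] · [1/m²]
Adding exponents of each base unit: kg: 1, m: -1, s: -2
SI base units of pressure: kg/(m·s²)

The claimed units kg/(m·s²) match the derived units, so the claim is correct.

Answer: Yes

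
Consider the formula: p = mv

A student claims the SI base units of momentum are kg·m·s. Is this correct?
Units of each symbol in p = mv:
  m (mass): kg
  v (velocity): m/s

Multiplying the contributions: [kg] · [m/s]
Adding exponents of each base unit: kg: 1, m: 1, s: -1
SI base units of momentum: kg·m/s

The claimed units kg·m·s (exponents kg: 1, m: 1, s: 1) do not match the derived units kg·m/s (exponents kg: 1, m: 1, s: -1), so the claim is incorrect.

Answer: No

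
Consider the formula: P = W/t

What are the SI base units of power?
Units of each symbol in P = W/t:
  W (work): kg·m²/s²
  t (time): s  → in the denominator, contributes 1/s

Multiplying the contributions: [kg·m²/s²] · [1/s]
Adding exponents of each base unit: kg: 1, m: 2, s: -3
SI base units of power: kg·m²/s³

Answer: kg·m²/s³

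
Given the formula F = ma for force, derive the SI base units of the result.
Units of each symbol in F = ma:
  m (mass): kg
  a (acceleration): m/s²

Multiplying the contributions: [kg] · [m/s²]
Adding exponents of each base unit: kg: 1, m: 1, s: -2
SI base units of force: kg·m/s²

Answer: kg·m/s²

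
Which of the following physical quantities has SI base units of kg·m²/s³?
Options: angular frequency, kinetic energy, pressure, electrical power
Checking the SI base units of each option:
  angular frequency (ω = 2πf): 1/s  ✗
  kinetic energy (E = ½mv²): kg·m²/s²  ✗
  pressure (P = F/A): kg/(m·s²)  ✗
  electrical power (P = IV): kg·m²/s³  ✓ matches

Only electrical power has units kg·m²/s³.

Answer: electrical power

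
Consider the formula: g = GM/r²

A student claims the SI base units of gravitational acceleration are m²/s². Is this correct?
Units of each symbol in g = GM/r²:
  G (gravitational constant): m³/(kg·s²)
  M (mass): kg
  r (distance): m  → to the power 2 in the denominator, contributes 1/m²

Multiplying the contributions: [m³/(kg·s²)] · [kg] · [1/m²]
Adding exponents of each base unit: m: 1, s: -2
SI base units of gravitational acceleration: m/s²

The claimed units m²/s² (exponents m: 2, s: -2) do not match the derived units m/s² (exponents m: 1, s: -2), so the claim is incorrect.

Answer: No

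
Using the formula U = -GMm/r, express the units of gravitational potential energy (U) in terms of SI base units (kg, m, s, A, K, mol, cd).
Units of each symbol in U = -GMm/r:
  G (gravitational constant): m³/(kg·s²)
  M (mass): kg
  m (mass): kg
  r (distance): m  → in the denominator, contributes 1/m
  The minus sign does not affect the units.

Multiplying the contributions: [m³/(kg·s²)] · [kg] · [kg] · [1/m]
Adding exponents of each base unit: kg: 1, m: 2, s: -2
SI base units of gravitational potential energy: kg·m²/s²

Answer: kg·m²/s²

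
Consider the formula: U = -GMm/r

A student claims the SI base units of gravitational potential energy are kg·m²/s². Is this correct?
Units of each symbol in U = -GMm/r:
  G (gravitational constant): m³/(kg·s²)
  M (mass): kg
  m (mass): kg
  r (distance): m  → in the denominator, contributes 1/m
  The minus sign does not affect the units.

Multiplying the contributions: [m³/(kg·s²)] · [kg] · [kg] · [1/m]
Adding exponents of each base unit: kg: 1, m: 2, s: -2
SI base units of gravitational potential energy: kg·m²/s²

The claimed units kg·m²/s² match the derived units, so the claim is correct.

Answer: Yes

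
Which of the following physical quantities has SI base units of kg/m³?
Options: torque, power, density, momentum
Checking the SI base units of each option:
  torque (τ = Fr): kg·m²/s²  ✗
  power (P = W/t): kg·m²/s³  ✗
  density (ρ = m/V): kg/m³  ✓ matches
  momentum (p = mv): kg·m/s  ✗

Only density has units kg/m³.

Answer: density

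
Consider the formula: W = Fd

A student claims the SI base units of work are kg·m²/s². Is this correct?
Units of each symbol in W = Fd:
  F (force): kg·m/s²
  d (displacement): m

Multiplying the contributions: [kg·m/s²] · [m]
Adding exponents of each base unit: kg: 1, m: 2, s: -2
SI base units of work: kg·m²/s²

The claimed units kg·m²/s² match the derived units, so the claim is correct.

Answer: Yes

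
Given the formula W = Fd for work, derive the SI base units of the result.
Units of each symbol in W = Fd:
  F (force): kg·m/s²
  d (displacement): m

Multiplying the contributions: [kg·m/s²] · [m]
Adding exponents of each base unit: kg: 1, m: 2, s: -2
SI base units of work: kg·m²/s²

Answer: kg·m²/s²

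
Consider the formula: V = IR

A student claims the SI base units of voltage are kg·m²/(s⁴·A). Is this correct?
Units of each symbol in V = IR:
  I (current): A
  R (resistance, in ohms): kg·m²/(s³·A²)

Multiplying the contributions: [A] · [kg·m²/(s³·A²)]
Adding exponents of each base unit: kg: 1, m: 2, s: -3, A: -1
SI base units of voltage: kg·m²/(s³·A)

The claimed units kg·m²/(s⁴·A) (exponents kg: 1, m: 2, s: -4, A: -1) do not match the derived units kg·m²/(s³·A) (exponents kg: 1, m: 2, s: -3, A: -1), so the claim is incorrect.

Answer: No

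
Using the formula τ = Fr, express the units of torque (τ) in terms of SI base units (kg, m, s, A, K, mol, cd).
Units of each symbol in τ = Fr:
  F (force): kg·m/s²
  r (lever arm): m

Multiplying the contributions: [kg·m/s²] · [m]
Adding exponents of each base unit: kg: 1, m: 2, s: -2
SI base units of torque: kg·m²/s²

Answer: kg·m²/s²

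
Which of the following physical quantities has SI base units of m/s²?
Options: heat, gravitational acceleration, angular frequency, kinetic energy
Checking the SI base units of each option:
  heat (Q = mcΔT): kg·m²/s²  ✗
  gravitational acceleration (g = GM/r²): m/s²  ✓ matches
  angular frequency (ω = 2πf): 1/s  ✗
  kinetic energy (E = ½mv²): kg·m²/s²  ✗

Only gravitational acceleration has units m/s².

Answer: gravitational acceleration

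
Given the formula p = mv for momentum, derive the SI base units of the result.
Units of each symbol in p = mv:
  m (mass): kg
  v (velocity): m/s

Multiplying the contributions: [kg] · [m/s]
Adding exponents of each base unit: kg: 1, m: 1, s: -1
SI base units of momentum: kg·m/s

Answer: kg·m/s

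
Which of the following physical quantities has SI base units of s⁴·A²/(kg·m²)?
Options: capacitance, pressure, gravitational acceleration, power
Checking the SI base units of each option:
  capacitance (C = Q/V): s⁴·A²/(kg·m²)  ✓ matches
  pressure (P = F/A): kg/(m·s²)  ✗
  gravitational acceleration (g = GM/r²): m/s²  ✗
  power (P = W/t): kg·m²/s³  ✗

Only capacitance has units s⁴·A²/(kg·m²).

Answer: capacitance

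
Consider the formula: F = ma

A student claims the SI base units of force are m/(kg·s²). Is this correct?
Units of each symbol in F = ma:
  m (mass): kg
  a (acceleration): m/s²

Multiplying the contributions: [kg] · [m/s²]
Adding exponents of each base unit: kg: 1, m: 1, s: -2
SI base units of force: kg·m/s²

The claimed units m/(kg·s²) (exponents kg: -1, m: 1, s: -2) do not match the derived units kg·m/s² (exponents kg: 1, m: 1, s: -2), so the claim is incorrect.

Answer: No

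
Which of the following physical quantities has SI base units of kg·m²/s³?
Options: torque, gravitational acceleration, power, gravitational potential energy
Checking the SI base units of each option:
  torque (τ = Fr): kg·m²/s²  ✗
  gravitational acceleration (g = GM/r²): m/s²  ✗
  power (P = W/t): kg·m²/s³  ✓ matches
  gravitational potential energy (U = -GMm/r): kg·m²/s²  ✗

Only power has units kg·m²/s³.

Answer: power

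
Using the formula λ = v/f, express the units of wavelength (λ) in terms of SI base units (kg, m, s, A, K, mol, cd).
Units of each symbol in λ = v/f:
  v (wave speed): m/s
  f (frequency): 1/s  → in the denominator, contributes s

Multiplying the contributions: [m/s] · [s]
Adding exponents of each base unit: m: 1
SI base units of wavelength: m

Answer: m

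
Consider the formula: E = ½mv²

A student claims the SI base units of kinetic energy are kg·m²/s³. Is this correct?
Units of each symbol in E = ½mv²:
  m (mass): kg
  v (speed): m/s  → to the power 2, contributes m²/s²
  The factor ½ is dimensionless.

Multiplying the contributions: [kg] · [m²/s²]
Adding exponents of each base unit: kg: 1, m: 2, s: -2
SI base units of kinetic energy: kg·m²/s²

The claimed units kg·m²/s³ (exponents kg: 1, m: 2, s: -3) do not match the derived units kg·m²/s² (exponents kg: 1, m: 2, s: -2), so the claim is incorrect.

Answer: No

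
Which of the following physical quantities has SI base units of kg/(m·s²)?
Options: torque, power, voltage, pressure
Checking the SI base units of each option:
  torque (τ = Fr): kg·m²/s²  ✗
  power (P = W/t): kg·m²/s³  ✗
  voltage (V = IR): kg·m²/(s³·A)  ✗
  pressure (P = F/A): kg/(m·s²)  ✓ matches

Only pressure has units kg/(m·s²).

Answer: pressure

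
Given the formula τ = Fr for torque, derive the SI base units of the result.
Units of each symbol in τ = Fr:
  F (force): kg·m/s²
  r (lever arm): m

Multiplying the contributions: [kg·m/s²] · [m]
Adding exponents of each base unit: kg: 1, m: 2, s: -2
SI base units of torque: kg·m²/s²

Answer: kg·m²/s²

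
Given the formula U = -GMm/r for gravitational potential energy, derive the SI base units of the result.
Units of each symbol in U = -GMm/r:
  G (gravitational constant): m³/(kg·s²)
  M (mass): kg
  m (mass): kg
  r (distance): m  → in the denominator, contributes 1/m
  The minus sign does not affect the units.

Multiplying the contributions: [m³/(kg·s²)] · [kg] · [kg] · [1/m]
Adding exponents of each base unit: kg: 1, m: 2, s: -2
SI base units of gravitational potential energy: kg·m²/s²

Answer: kg·m²/s²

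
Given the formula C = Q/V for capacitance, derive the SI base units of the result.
Units of each symbol in C = Q/V:
  Q (charge, in coulombs): s·A
  V (voltage, in volts): kg·m²/(s³·A)  → in the denominator, contributes s³·A/(kg·m²)

Multiplying the contributions: [s·A] · [s³·A/(kg·m²)]
Adding exponents of each base unit: kg: -1, m: -2, s: 4, A: 2
SI base units of capacitance: s⁴·A²/(kg·m²)

Answer: s⁴·A²/(kg·m²)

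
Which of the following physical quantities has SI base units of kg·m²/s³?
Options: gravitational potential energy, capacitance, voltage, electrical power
Checking the SI base units of each option:
  gravitational potential energy (U = -GMm/r): kg·m²/s²  ✗
  capacitance (C = Q/V): s⁴·A²/(kg·m²)  ✗
  voltage (V = IR): kg·m²/(s³·A)  ✗
  electrical power (P = IV): kg·m²/s³  ✓ matches

Only electrical power has units kg·m²/s³.

Answer: electrical power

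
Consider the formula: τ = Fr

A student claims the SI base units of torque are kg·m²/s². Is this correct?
Units of each symbol in τ = Fr:
  F (force): kg·m/s²
  r (lever arm): m

Multiplying the contributions: [kg·m/s²] · [m]
Adding exponents of each base unit: kg: 1, m: 2, s: -2
SI base units of torque: kg·m²/s²

The claimed units kg·m²/s² match the derived units, so the claim is correct.

Answer: Yes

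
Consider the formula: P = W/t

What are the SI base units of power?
Units of each symbol in P = W/t:
  W (work): kg·m²/s²
  t (time): s  → in the denominator, contributes 1/s

Multiplying the contributions: [kg·m²/s²] · [1/s]
Adding exponents of each base unit: kg: 1, m: 2, s: -3
SI base units of power: kg·m²/s³

Answer: kg·m²/s³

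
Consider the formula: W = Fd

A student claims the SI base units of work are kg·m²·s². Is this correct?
Units of each symbol in W = Fd:
  F (force): kg·m/s²
  d (displacement): m

Multiplying the contributions: [kg·m/s²] · [m]
Adding exponents of each base unit: kg: 1, m: 2, s: -2
SI base units of work: kg·m²/s²

The claimed units kg·m²·s² (exponents kg: 1, m: 2, s: 2) do not match the derived units kg·m²/s² (exponents kg: 1, m: 2, s: -2), so the claim is incorrect.

Answer: No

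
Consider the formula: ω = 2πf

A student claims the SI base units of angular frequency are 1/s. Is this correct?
Units of each symbol in ω = 2πf:
  f (frequency): 1/s
  The factor 2π is dimensionless.

Multiplying the contributions: [1/s]
Adding exponents of each base unit: s: -1
SI base units of angular frequency: 1/s

The claimed units 1/s match the derived units, so the claim is correct.

Answer: Yes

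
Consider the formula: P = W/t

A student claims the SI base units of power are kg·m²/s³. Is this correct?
Units of each symbol in P = W/t:
  W (work): kg·m²/s²
  t (time): s  → in the denominator, contributes 1/s

Multiplying the contributions: [kg·m²/s²] · [1/s]
Adding exponents of each base unit: kg: 1, m: 2, s: -3
SI base units of power: kg·m²/s³

The claimed units kg·m²/s³ match the derived units, so the claim is correct.

Answer: Yes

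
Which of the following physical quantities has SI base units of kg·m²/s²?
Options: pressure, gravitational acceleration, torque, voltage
Checking the SI base units of each option:
  pressure (P = F/A): kg/(m·s²)  ✗
  gravitational acceleration (g = GM/r²): m/s²  ✗
  torque (τ = Fr): kg·m²/s²  ✓ matches
  voltage (V = IR): kg·m²/(s³·A)  ✗

Only torque has units kg·m²/s².

Answer: torque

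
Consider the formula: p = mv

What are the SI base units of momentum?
Units of each symbol in p = mv:
  m (mass): kg
  v (velocity): m/s

Multiplying the contributions: [kg] · [m/s]
Adding exponents of each base unit: kg: 1, m: 1, s: -1
SI base units of momentum: kg·m/s

Answer: kg·m/s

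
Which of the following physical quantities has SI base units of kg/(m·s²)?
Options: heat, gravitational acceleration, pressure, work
Checking the SI base units of each option:
  heat (Q = mcΔT): kg·m²/s²  ✗
  gravitational acceleration (g = GM/r²): m/s²  ✗
  pressure (P = F/A): kg/(m·s²)  ✓ matches
  work (W = Fd): kg·m²/s²  ✗

Only pressure has units kg/(m·s²).

Answer: pressure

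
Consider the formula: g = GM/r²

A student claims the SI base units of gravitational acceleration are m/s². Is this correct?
Units of each symbol in g = GM/r²:
  G (gravitational constant): m³/(kg·s²)
  M (mass): kg
  r (distance): m  → to the power 2 in the denominator, contributes 1/m²

Multiplying the contributions: [m³/(kg·s²)] · [kg] · [1/m²]
Adding exponents of each base unit: m: 1, s: -2
SI base units of gravitational acceleration: m/s²

The claimed units m/s² match the derived units, so the claim is correct.

Answer: Yes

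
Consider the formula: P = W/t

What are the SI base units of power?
Units of each symbol in P = W/t:
  W (work): kg·m²/s²
  t (time): s  → in the denominator, contributes 1/s

Multiplying the contributions: [kg·m²/s²] · [1/s]
Adding exponents of each base unit: kg: 1, m: 2, s: -3
SI base units of power: kg·m²/s³

Answer: kg·m²/s³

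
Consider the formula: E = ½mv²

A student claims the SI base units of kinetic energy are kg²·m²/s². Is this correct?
Units of each symbol in E = ½mv²:
  m (mass): kg
  v (speed): m/s  → to the power 2, contributes m²/s²
  The factor ½ is dimensionless.

Multiplying the contributions: [kg] · [m²/s²]
Adding exponents of each base unit: kg: 1, m: 2, s: -2
SI base units of kinetic energy: kg·m²/s²

The claimed units kg²·m²/s² (exponents kg: 2, m: 2, s: -2) do not match the derived units kg·m²/s² (exponents kg: 1, m: 2, s: -2), so the claim is incorrect.

Answer: No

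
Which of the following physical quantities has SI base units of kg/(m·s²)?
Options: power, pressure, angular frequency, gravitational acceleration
Checking the SI base units of each option:
  power (P = W/t): kg·m²/s³  ✗
  pressure (P = F/A): kg/(m·s²)  ✓ matches
  angular frequency (ω = 2πf): 1/s  ✗
  gravitational acceleration (g = GM/r²): m/s²  ✗

Only pressure has units kg/(m·s²).

Answer: pressure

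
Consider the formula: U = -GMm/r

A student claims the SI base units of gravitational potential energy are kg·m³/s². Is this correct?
Units of each symbol in U = -GMm/r:
  G (gravitational constant): m³/(kg·s²)
  M (mass): kg
  m (mass): kg
  r (distance): m  → in the denominator, contributes 1/m
  The minus sign does not affect the units.

Multiplying the contributions: [m³/(kg·s²)] · [kg] · [kg] · [1/m]
Adding exponents of each base unit: kg: 1, m: 2, s: -2
SI base units of gravitational potential energy: kg·m²/s²

The claimed units kg·m³/s² (exponents kg: 1, m: 3, s: -2) do not match the derived units kg·m²/s² (exponents kg: 1, m: 2, s: -2), so the claim is incorrect.

Answer: No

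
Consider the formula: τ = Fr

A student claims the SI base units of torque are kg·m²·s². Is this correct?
Units of each symbol in τ = Fr:
  F (force): kg·m/s²
  r (lever arm): m

Multiplying the contributions: [kg·m/s²] · [m]
Adding exponents of each base unit: kg: 1, m: 2, s: -2
SI base units of torque: kg·m²/s²

The claimed units kg·m²·s² (exponents kg: 1, m: 2, s: 2) do not match the derived units kg·m²/s² (exponents kg: 1, m: 2, s: -2), so the claim is incorrect.

Answer: No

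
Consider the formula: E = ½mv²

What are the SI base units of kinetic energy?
Units of each symbol in E = ½mv²:
  m (mass): kg
  v (speed): m/s  → to the power 2, contributes m²/s²
  The factor ½ is dimensionless.

Multiplying the contributions: [kg] · [m²/s²]
Adding exponents of each base unit: kg: 1, m: 2, s: -2
SI base units of kinetic energy: kg·m²/s²

Answer: kg·m²/s²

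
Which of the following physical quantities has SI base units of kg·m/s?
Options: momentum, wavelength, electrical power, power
Checking the SI base units of each option:
  momentum (p = mv): kg·m/s  ✓ matches
  wavelength (λ = v/f): m  ✗
  electrical power (P = IV): kg·m²/s³  ✗
  power (P = W/t): kg·m²/s³  ✗

Only momentum has units kg·m/s.

Answer: momentum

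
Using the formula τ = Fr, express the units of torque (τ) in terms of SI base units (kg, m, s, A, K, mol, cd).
Units of each symbol in τ = Fr:
  F (force): kg·m/s²
  r (lever arm): m

Multiplying the contributions: [kg·m/s²] · [m]
Adding exponents of each base unit: kg: 1, m: 2, s: -2
SI base units of torque: kg·m²/s²

Answer: kg·m²/s²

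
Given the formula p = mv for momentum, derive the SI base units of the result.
Units of each symbol in p = mv:
  m (mass): kg
  v (velocity): m/s

Multiplying the contributions: [kg] · [m/s]
Adding exponents of each base unit: kg: 1, m: 1, s: -1
SI base units of momentum: kg·m/s

Answer: kg·m/s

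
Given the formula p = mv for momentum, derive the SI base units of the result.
Units of each symbol in p = mv:
  m (mass): kg
  v (velocity): m/s

Multiplying the contributions: [kg] · [m/s]
Adding exponents of each base unit: kg: 1, m: 1, s: -1
SI base units of momentum: kg·m/s

Answer: kg·m/s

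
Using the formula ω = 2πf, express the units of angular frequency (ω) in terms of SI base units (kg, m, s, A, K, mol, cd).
Units of each symbol in ω = 2πf:
  f (frequency): 1/s
  The factor 2π is dimensionless.

Multiplying the contributions: [1/s]
Adding exponents of each base unit: s: -1
SI base units of angular frequency: 1/s

Answer: 1/s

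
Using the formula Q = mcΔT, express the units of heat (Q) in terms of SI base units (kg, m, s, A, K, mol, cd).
Units of each symbol in Q = mcΔT:
  m (mass): kg
  c (specific heat capacity, in J/(kg·K)): m²/(s²·K)
  ΔT (temperature change): K

Multiplying the contributions: [kg] · [m²/(s²·K)] · [K]
Adding exponents of each base unit: kg: 1, m: 2, s: -2
SI base units of heat: kg·m²/s²

Answer: kg·m²/s²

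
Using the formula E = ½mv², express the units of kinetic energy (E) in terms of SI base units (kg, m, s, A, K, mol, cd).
Units of each symbol in E = ½mv²:
  m (mass): kg
  v (speed): m/s  → to the power 2, contributes m²/s²
  The factor ½ is dimensionless.

Multiplying the contributions: [kg] · [m²/s²]
Adding exponents of each base unit: kg: 1, m: 2, s: -2
SI base units of kinetic energy: kg·m²/s²

Answer: kg·m²/s²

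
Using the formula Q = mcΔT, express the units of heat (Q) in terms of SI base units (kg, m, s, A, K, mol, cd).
Units of each symbol in Q = mcΔT:
  m (mass): kg
  c (specific heat capacity, in J/(kg·K)): m²/(s²·K)
  ΔT (temperature change): K

Multiplying the contributions: [kg] · [m²/(s²·K)] · [K]
Adding exponents of each base unit: kg: 1, m: 2, s: -2
SI base units of heat: kg·m²/s²

Answer: kg·m²/s²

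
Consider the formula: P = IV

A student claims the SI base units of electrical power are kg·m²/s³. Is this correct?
Units of each symbol in P = IV:
  I (current): A
  V (voltage, in volts): kg·m²/(s³·A)

Multiplying the contributions: [A] · [kg·m²/(s³·A)]
Adding exponents of each base unit: kg: 1, m: 2, s: -3
SI base units of electrical power: kg·m²/s³

The claimed units kg·m²/s³ match the derived units, so the claim is correct.

Answer: Yes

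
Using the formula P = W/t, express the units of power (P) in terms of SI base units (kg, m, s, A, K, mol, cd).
Units of each symbol in P = W/t:
  W (work): kg·m²/s²
  t (time): s  → in the denominator, contributes 1/s

Multiplying the contributions: [kg·m²/s²] · [1/s]
Adding exponents of each base unit: kg: 1, m: 2, s: -3
SI base units of power: kg·m²/s³

Answer: kg·m²/s³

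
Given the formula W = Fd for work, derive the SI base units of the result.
Units of each symbol in W = Fd:
  F (force): kg·m/s²
  d (displacement): m

Multiplying the contributions: [kg·m/s²] · [m]
Adding exponents of each base unit: kg: 1, m: 2, s: -2
SI base units of work: kg·m²/s²

Answer: kg·m²/s²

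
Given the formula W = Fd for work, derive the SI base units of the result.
Units of each symbol in W = Fd:
  F (force): kg·m/s²
  d (displacement): m

Multiplying the contributions: [kg·m/s²] · [m]
Adding exponents of each base unit: kg: 1, m: 2, s: -2
SI base units of work: kg·m²/s²

Answer: kg·m²/s²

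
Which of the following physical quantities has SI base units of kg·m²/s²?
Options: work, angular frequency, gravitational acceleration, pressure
Checking the SI base units of each option:
  work (W = Fd): kg·m²/s²  ✓ matches
  angular frequency (ω = 2πf): 1/s  ✗
  gravitational acceleration (g = GM/r²): m/s²  ✗
  pressure (P = F/A): kg/(m·s²)  ✗

Only work has units kg·m²/s².

Answer: work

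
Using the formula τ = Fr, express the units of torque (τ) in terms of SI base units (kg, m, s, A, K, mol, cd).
Units of each symbol in τ = Fr:
  F (force): kg·m/s²
  r (lever arm): m

Multiplying the contributions: [kg·m/s²] · [m]
Adding exponents of each base unit: kg: 1, m: 2, s: -2
SI base units of torque: kg·m²/s²

Answer: kg·m²/s²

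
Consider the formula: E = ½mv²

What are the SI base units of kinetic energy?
Units of each symbol in E = ½mv²:
  m (mass): kg
  v (speed): m/s  → to the power 2, contributes m²/s²
  The factor ½ is dimensionless.

Multiplying the contributions: [kg] · [m²/s²]
Adding exponents of each base unit: kg: 1, m: 2, s: -2
SI base units of kinetic energy: kg·m²/s²

Answer: kg·m²/s²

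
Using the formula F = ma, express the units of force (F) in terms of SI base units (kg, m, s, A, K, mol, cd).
Units of each symbol in F = ma:
  m (mass): kg
  a (acceleration): m/s²

Multiplying the contributions: [kg] · [m/s²]
Adding exponents of each base unit: kg: 1, m: 1, s: -2
SI base units of force: kg·m/s²

Answer: kg·m/s²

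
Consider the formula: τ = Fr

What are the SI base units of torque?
Units of each symbol in τ = Fr:
  F (force): kg·m/s²
  r (lever arm): m

Multiplying the contributions: [kg·m/s²] · [m]
Adding exponents of each base unit: kg: 1, m: 2, s: -2
SI base units of torque: kg·m²/s²

Answer: kg·m²/s²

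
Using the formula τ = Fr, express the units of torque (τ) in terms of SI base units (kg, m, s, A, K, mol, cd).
Units of each symbol in τ = Fr:
  F (force): kg·m/s²
  r (lever arm): m

Multiplying the contributions: [kg·m/s²] · [m]
Adding exponents of each base unit: kg: 1, m: 2, s: -2
SI base units of torque: kg·m²/s²

Answer: kg·m²/s²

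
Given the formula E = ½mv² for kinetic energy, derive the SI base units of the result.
Units of each symbol in E = ½mv²:
  m (mass): kg
  v (speed): m/s  → to the power 2, contributes m²/s²
  The factor ½ is dimensionless.

Multiplying the contributions: [kg] · [m²/s²]
Adding exponents of each base unit: kg: 1, m: 2, s: -2
SI base units of kinetic energy: kg·m²/s²

Answer: kg·m²/s²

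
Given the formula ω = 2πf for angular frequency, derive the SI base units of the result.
Units of each symbol in ω = 2πf:
  f (frequency): 1/s
  The factor 2π is dimensionless.

Multiplying the contributions: [1/s]
Adding exponents of each base unit: s: -1
SI base units of angular frequency: 1/s

Answer: 1/s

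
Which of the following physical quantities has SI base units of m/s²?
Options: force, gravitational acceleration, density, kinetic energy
Checking the SI base units of each option:
  force (F = ma): kg·m/s²  ✗
  gravitational acceleration (g = GM/r²): m/s²  ✓ matches
  density (ρ = m/V): kg/m³  ✗
  kinetic energy (E = ½mv²): kg·m²/s²  ✗

Only gravitational acceleration has units m/s².

Answer: gravitational acceleration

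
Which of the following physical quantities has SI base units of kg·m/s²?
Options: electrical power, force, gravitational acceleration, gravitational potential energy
Checking the SI base units of each option:
  electrical power (P = IV): kg·m²/s³  ✗
  force (F = ma): kg·m/s²  ✓ matches
  gravitational acceleration (g = GM/r²): m/s²  ✗
  gravitational potential energy (U = -GMm/r): kg·m²/s²  ✗

Only force has units kg·m/s².

Answer: force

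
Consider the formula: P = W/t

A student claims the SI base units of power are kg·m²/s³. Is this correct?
Units of each symbol in P = W/t:
  W (work): kg·m²/s²
  t (time): s  → in the denominator, contributes 1/s

Multiplying the contributions: [kg·m²/s²] · [1/s]
Adding exponents of each base unit: kg: 1, m: 2, s: -3
SI base units of power: kg·m²/s³

The claimed units kg·m²/s³ match the derived units, so the claim is correct.

Answer: Yes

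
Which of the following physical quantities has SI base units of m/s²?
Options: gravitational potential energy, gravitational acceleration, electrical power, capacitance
Checking the SI base units of each option:
  gravitational potential energy (U = -GMm/r): kg·m²/s²  ✗
  gravitational acceleration (g = GM/r²): m/s²  ✓ matches
  electrical power (P = IV): kg·m²/s³  ✗
  capacitance (C = Q/V): s⁴·A²/(kg·m²)  ✗

Only gravitational acceleration has units m/s².

Answer: gravitational acceleration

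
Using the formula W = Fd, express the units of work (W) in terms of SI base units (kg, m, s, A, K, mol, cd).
Units of each symbol in W = Fd:
  F (force): kg·m/s²
  d (displacement): m

Multiplying the contributions: [kg·m/s²] · [m]
Adding exponents of each base unit: kg: 1, m: 2, s: -2
SI base units of work: kg·m²/s²

Answer: kg·m²/s²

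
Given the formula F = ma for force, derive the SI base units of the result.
Units of each symbol in F = ma:
  m (mass): kg
  a (acceleration): m/s²

Multiplying the contributions: [kg] · [m/s²]
Adding exponents of each base unit: kg: 1, m: 1, s: -2
SI base units of force: kg·m/s²

Answer: kg·m/s²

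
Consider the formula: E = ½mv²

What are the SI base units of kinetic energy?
Units of each symbol in E = ½mv²:
  m (mass): kg
  v (speed): m/s  → to the power 2, contributes m²/s²
  The factor ½ is dimensionless.

Multiplying the contributions: [kg] · [m²/s²]
Adding exponents of each base unit: kg: 1, m: 2, s: -2
SI base units of kinetic energy: kg·m²/s²

Answer: kg·m²/s²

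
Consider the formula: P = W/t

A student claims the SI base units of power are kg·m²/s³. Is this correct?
Units of each symbol in P = W/t:
  W (work): kg·m²/s²
  t (time): s  → in the denominator, contributes 1/s

Multiplying the contributions: [kg·m²/s²] · [1/s]
Adding exponents of each base unit: kg: 1, m: 2, s: -3
SI base units of power: kg·m²/s³

The claimed units kg·m²/s³ match the derived units, so the claim is correct.

Answer: Yes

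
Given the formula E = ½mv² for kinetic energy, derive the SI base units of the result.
Units of each symbol in E = ½mv²:
  m (mass): kg
  v (speed): m/s  → to the power 2, contributes m²/s²
  The factor ½ is dimensionless.

Multiplying the contributions: [kg] · [m²/s²]
Adding exponents of each base unit: kg: 1, m: 2, s: -2
SI base units of kinetic energy: kg·m²/s²

Answer: kg·m²/s²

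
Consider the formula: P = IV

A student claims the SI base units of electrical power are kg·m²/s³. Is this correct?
Units of each symbol in P = IV:
  I (current): A
  V (voltage, in volts): kg·m²/(s³·A)

Multiplying the contributions: [A] · [kg·m²/(s³·A)]
Adding exponents of each base unit: kg: 1, m: 2, s: -3
SI base units of electrical power: kg·m²/s³

The claimed units kg·m²/s³ match the derived units, so the claim is correct.

Answer: Yes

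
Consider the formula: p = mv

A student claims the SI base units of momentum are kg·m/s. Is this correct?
Units of each symbol in p = mv:
  m (mass): kg
  v (velocity): m/s

Multiplying the contributions: [kg] · [m/s]
Adding exponents of each base unit: kg: 1, m: 1, s: -1
SI base units of momentum: kg·m/s

The claimed units kg·m/s match the derived units, so the claim is correct.

Answer: Yes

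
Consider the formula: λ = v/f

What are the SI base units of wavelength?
Units of each symbol in λ = v/f:
  v (wave speed): m/s
  f (frequency): 1/s  → in the denominator, contributes s

Multiplying the contributions: [m/s] · [s]
Adding exponents of each base unit: m: 1
SI base units of wavelength: m

Answer: m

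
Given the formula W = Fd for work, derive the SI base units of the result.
Units of each symbol in W = Fd:
  F (force): kg·m/s²
  d (displacement): m

Multiplying the contributions: [kg·m/s²] · [m]
Adding exponents of each base unit: kg: 1, m: 2, s: -2
SI base units of work: kg·m²/s²

Answer: kg·m²/s²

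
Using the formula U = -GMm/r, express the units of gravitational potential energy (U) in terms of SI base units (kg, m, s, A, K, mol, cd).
Units of each symbol in U = -GMm/r:
  G (gravitational constant): m³/(kg·s²)
  M (mass): kg
  m (mass): kg
  r (distance): m  → in the denominator, contributes 1/m
  The minus sign does not affect the units.

Multiplying the contributions: [m³/(kg·s²)] · [kg] · [kg] · [1/m]
Adding exponents of each base unit: kg: 1, m: 2, s: -2
SI base units of gravitational potential energy: kg·m²/s²

Answer: kg·m²/s²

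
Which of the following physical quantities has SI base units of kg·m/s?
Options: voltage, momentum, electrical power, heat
Checking the SI base units of each option:
  voltage (V = IR): kg·m²/(s³·A)  ✗
  momentum (p = mv): kg·m/s  ✓ matches
  electrical power (P = IV): kg·m²/s³  ✗
  heat (Q = mcΔT): kg·m²/s²  ✗

Only momentum has units kg·m/s.

Answer: momentum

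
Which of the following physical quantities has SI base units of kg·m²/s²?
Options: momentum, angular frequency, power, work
Checking the SI base units of each option:
  momentum (p = mv): kg·m/s  ✗
  angular frequency (ω = 2πf): 1/s  ✗
  power (P = W/t): kg·m²/s³  ✗
  work (W = Fd): kg·m²/s²  ✓ matches

Only work has units kg·m²/s².

Answer: work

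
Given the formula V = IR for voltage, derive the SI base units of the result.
Units of each symbol in V = IR:
  I (current): A
  R (resistance, in ohms): kg·m²/(s³·A²)

Multiplying the contributions: [A] · [kg·m²/(s³·A²)]
Adding exponents of each base unit: kg: 1, m: 2, s: -3, A: -1
SI base units of voltage: kg·m²/(s³·A)

Answer: kg·m²/(s³·A)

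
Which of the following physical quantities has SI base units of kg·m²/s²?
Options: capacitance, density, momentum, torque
Checking the SI base units of each option:
  capacitance (C = Q/V): s⁴·A²/(kg·m²)  ✗
  density (ρ = m/V): kg/m³  ✗
  momentum (p = mv): kg·m/s  ✗
  torque (τ = Fr): kg·m²/s²  ✓ matches

Only torque has units kg·m²/s².

Answer: torque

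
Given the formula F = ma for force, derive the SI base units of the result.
Units of each symbol in F = ma:
  m (mass): kg
  a (acceleration): m/s²

Multiplying the contributions: [kg] · [m/s²]
Adding exponents of each base unit: kg: 1, m: 1, s: -2
SI base units of force: kg·m/s²

Answer: kg·m/s²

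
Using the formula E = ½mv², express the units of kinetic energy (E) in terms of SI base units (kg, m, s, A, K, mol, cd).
Units of each symbol in E = ½mv²:
  m (mass): kg
  v (speed): m/s  → to the power 2, contributes m²/s²
  The factor ½ is dimensionless.

Multiplying the contributions: [kg] · [m²/s²]
Adding exponents of each base unit: kg: 1, m: 2, s: -2
SI base units of kinetic energy: kg·m²/s²

Answer: kg·m²/s²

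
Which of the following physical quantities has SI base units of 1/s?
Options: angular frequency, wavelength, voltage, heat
Checking the SI base units of each option:
  angular frequency (ω = 2πf): 1/s  ✓ matches
  wavelength (λ = v/f): m  ✗
  voltage (V = IR): kg·m²/(s³·A)  ✗
  heat (Q = mcΔT): kg·m²/s²  ✗

Only angular frequency has units 1/s.

Answer: angular frequency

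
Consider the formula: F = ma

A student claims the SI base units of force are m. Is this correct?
Units of each symbol in F = ma:
  m (mass): kg
  a (acceleration): m/s²

Multiplying the contributions: [kg] · [m/s²]
Adding exponents of each base unit: kg: 1, m: 1, s: -2
SI base units of force: kg·m/s²

The claimed units m (exponents m: 1) do not match the derived units kg·m/s² (exponents kg: 1, m: 1, s: -2), so the claim is incorrect.

Answer: No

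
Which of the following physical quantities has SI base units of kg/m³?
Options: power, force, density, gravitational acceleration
Checking the SI base units of each option:
  power (P = W/t): kg·m²/s³  ✗
  force (F = ma): kg·m/s²  ✗
  density (ρ = m/V): kg/m³  ✓ matches
  gravitational acceleration (g = GM/r²): m/s²  ✗

Only density has units kg/m³.

Answer: density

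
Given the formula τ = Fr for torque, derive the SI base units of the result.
Units of each symbol in τ = Fr:
  F (force): kg·m/s²
  r (lever arm): m

Multiplying the contributions: [kg·m/s²] · [m]
Adding exponents of each base unit: kg: 1, m: 2, s: -2
SI base units of torque: kg·m²/s²

Answer: kg·m²/s²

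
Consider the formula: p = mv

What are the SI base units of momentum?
Units of each symbol in p = mv:
  m (mass): kg
  v (velocity): m/s

Multiplying the contributions: [kg] · [m/s]
Adding exponents of each base unit: kg: 1, m: 1, s: -1
SI base units of momentum: kg·m/s

Answer: kg·m/s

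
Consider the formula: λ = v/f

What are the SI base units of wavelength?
Units of each symbol in λ = v/f:
  v (wave speed): m/s
  f (frequency): 1/s  → in the denominator, contributes s

Multiplying the contributions: [m/s] · [s]
Adding exponents of each base unit: m: 1
SI base units of wavelength: m

Answer: m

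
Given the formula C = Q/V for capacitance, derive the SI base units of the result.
Units of each symbol in C = Q/V:
  Q (charge, in coulombs): s·A
  V (voltage, in volts): kg·m²/(s³·A)  → in the denominator, contributes s³·A/(kg·m²)

Multiplying the contributions: [s·A] · [s³·A/(kg·m²)]
Adding exponents of each base unit: kg: -1, m: -2, s: 4, A: 2
SI base units of capacitance: s⁴·A²/(kg·m²)

Answer: s⁴·A²/(kg·m²)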